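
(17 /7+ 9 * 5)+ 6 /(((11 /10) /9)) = 7432 /77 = 96.52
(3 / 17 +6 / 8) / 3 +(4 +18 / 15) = 1873 / 340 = 5.51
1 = 1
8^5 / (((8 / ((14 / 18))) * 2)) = 14336 / 9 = 1592.89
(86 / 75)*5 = 86 / 15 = 5.73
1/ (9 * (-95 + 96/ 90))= -5/ 4227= -0.00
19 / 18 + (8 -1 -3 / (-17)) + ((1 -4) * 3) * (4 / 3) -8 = -3601 / 306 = -11.77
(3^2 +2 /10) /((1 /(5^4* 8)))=46000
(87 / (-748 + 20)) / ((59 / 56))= -87 / 767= -0.11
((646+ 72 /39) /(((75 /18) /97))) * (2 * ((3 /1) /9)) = 3267736 /325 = 10054.57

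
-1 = -1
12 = 12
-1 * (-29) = 29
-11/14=-0.79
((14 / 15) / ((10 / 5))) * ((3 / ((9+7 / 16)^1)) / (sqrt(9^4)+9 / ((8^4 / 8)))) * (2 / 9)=114688 / 281863395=0.00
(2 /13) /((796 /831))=0.16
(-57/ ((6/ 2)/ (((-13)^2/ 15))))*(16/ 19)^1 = -2704/ 15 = -180.27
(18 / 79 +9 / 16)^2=998001 / 1597696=0.62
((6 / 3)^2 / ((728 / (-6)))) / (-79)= 3 / 7189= 0.00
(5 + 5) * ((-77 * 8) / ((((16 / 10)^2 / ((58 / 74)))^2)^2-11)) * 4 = -972511375000000 / 4057729409843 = -239.67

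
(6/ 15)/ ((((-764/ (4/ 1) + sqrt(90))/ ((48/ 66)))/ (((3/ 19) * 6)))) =-55008/ 38028595 - 864 * sqrt(10)/ 38028595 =-0.00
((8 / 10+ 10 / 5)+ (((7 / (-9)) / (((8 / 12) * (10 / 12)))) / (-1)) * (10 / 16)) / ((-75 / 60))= -147 / 50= -2.94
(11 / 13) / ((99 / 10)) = 10 / 117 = 0.09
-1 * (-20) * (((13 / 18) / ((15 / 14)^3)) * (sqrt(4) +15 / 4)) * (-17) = -6973876 / 6075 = -1147.96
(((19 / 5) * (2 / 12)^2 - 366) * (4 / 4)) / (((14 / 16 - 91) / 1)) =131722 / 32445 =4.06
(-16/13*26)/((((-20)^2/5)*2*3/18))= -6/5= -1.20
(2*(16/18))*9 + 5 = 21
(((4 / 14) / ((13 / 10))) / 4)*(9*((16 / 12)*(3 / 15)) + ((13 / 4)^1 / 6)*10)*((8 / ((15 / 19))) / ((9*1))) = 2546 / 5265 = 0.48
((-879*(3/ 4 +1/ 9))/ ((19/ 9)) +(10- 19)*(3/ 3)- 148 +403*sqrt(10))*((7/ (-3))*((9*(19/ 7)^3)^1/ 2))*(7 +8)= 636495345/ 392- 124387965*sqrt(10)/ 98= -2390055.58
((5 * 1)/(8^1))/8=5/64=0.08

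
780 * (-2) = -1560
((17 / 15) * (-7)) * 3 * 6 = -714 / 5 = -142.80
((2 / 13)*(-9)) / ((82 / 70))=-630 / 533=-1.18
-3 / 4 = -0.75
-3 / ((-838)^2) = -3 / 702244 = -0.00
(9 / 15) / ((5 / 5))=3 / 5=0.60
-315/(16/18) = -2835/8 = -354.38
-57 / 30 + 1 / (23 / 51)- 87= -86.68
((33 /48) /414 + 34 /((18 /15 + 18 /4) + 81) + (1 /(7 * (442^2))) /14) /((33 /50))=156075961175 /261568170864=0.60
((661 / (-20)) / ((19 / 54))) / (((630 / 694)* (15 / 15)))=-688101 / 6650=-103.47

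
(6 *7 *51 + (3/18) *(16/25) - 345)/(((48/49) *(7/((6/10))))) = 943481/6000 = 157.25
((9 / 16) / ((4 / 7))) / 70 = 9 / 640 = 0.01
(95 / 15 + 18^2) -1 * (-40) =1111 / 3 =370.33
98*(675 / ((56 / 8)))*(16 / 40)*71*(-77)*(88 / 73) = -1818542880 / 73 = -24911546.30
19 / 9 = 2.11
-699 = -699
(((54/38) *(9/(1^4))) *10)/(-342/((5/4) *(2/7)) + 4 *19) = -6075/41876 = -0.15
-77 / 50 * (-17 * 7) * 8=36652 / 25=1466.08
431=431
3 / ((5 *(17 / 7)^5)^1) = 50421 / 7099285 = 0.01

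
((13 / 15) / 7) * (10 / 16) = 0.08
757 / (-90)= -757 / 90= -8.41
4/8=1/2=0.50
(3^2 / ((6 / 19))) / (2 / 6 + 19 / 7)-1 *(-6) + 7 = 2861 / 128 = 22.35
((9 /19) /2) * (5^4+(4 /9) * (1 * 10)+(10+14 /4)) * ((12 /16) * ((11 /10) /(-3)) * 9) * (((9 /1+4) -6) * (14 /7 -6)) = 8020089 /760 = 10552.75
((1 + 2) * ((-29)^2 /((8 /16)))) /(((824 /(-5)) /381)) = -4806315 /412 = -11665.81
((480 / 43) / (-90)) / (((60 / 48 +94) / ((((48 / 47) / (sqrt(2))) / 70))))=-256 * sqrt(2) / 26950035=-0.00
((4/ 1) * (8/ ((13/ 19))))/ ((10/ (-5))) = -304/ 13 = -23.38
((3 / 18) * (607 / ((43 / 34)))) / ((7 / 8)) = 82552 / 903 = 91.42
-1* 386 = -386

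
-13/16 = -0.81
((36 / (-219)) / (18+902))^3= -27 / 4733169839000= -0.00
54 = 54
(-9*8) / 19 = -72 / 19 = -3.79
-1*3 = -3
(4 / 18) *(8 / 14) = 8 / 63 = 0.13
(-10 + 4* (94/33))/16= 23/264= 0.09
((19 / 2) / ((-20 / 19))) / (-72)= 361 / 2880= 0.13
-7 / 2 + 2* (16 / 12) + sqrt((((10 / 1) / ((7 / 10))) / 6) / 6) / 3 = -5 / 6 + 5* sqrt(7) / 63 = -0.62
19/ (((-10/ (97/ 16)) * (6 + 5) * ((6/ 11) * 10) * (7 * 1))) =-1843/ 67200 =-0.03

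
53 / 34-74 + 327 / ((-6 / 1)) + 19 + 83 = -424 / 17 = -24.94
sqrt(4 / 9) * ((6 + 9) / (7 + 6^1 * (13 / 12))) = 20 / 27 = 0.74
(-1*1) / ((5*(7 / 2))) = -2 / 35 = -0.06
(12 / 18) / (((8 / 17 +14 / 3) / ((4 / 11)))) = 68 / 1441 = 0.05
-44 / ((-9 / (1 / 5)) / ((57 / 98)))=418 / 735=0.57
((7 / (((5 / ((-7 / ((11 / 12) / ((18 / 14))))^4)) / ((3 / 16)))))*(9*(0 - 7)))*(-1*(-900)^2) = 1822425980256000 / 14641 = 124474146592.17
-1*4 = -4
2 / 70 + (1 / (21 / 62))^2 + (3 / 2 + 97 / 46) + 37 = 2502979 / 50715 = 49.35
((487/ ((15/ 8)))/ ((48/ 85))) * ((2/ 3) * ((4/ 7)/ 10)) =16558/ 945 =17.52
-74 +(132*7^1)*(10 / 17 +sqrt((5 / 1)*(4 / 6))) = 2156.51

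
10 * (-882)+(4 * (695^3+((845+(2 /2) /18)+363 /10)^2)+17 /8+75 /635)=2769070775005919 /2057400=1345907832.70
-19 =-19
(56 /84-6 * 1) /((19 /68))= -1088 /57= -19.09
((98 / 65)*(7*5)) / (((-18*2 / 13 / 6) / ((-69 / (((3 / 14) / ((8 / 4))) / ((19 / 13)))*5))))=20984740 / 39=538070.26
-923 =-923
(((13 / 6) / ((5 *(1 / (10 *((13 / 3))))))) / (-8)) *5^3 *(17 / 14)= -359125 / 1008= -356.27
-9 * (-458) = 4122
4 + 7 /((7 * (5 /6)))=26 /5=5.20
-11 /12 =-0.92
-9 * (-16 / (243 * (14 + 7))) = 16 / 567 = 0.03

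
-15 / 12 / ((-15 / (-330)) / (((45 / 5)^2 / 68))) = -4455 / 136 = -32.76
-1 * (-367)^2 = -134689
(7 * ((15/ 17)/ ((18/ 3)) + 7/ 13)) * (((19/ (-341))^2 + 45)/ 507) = 1849867621/ 4342979069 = 0.43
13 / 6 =2.17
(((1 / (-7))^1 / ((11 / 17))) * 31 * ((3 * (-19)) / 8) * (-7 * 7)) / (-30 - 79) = 210273 / 9592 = 21.92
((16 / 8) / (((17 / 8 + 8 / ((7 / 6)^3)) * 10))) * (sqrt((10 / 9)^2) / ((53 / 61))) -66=-618443942 / 9375435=-65.96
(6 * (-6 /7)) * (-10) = 360 /7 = 51.43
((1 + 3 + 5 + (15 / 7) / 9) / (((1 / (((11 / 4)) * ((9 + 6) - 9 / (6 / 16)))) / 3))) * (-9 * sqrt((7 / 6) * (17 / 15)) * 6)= 86427 * sqrt(1190) / 70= 42591.69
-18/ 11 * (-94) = 1692/ 11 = 153.82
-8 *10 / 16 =-5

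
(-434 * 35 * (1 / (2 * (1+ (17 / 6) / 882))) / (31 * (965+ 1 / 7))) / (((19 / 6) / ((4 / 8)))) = -0.04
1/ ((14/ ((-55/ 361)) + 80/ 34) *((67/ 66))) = -10285/ 934851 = -0.01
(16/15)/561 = 16/8415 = 0.00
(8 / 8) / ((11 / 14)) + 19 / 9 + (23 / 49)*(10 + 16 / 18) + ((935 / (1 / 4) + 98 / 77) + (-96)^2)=1283611 / 99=12965.77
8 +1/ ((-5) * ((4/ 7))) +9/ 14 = 1161/ 140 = 8.29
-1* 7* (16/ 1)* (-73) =8176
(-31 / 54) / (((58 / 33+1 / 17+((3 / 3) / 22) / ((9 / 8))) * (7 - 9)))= 5797 / 37500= 0.15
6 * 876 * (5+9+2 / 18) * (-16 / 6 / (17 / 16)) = -9493504 / 51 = -186147.14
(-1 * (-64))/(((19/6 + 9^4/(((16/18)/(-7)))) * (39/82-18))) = 41984/593937487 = 0.00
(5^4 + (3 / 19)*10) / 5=2381 / 19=125.32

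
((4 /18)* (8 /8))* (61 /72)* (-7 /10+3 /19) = -6283 /61560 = -0.10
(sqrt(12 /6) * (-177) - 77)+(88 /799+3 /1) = -177 * sqrt(2) - 59038 /799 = -324.21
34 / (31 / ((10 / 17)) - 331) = -340 / 2783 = -0.12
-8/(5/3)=-24/5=-4.80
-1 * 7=-7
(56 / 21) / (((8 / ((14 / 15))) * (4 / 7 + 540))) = 49 / 85140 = 0.00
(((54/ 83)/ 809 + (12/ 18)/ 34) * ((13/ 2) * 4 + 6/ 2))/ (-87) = -69901/ 10273491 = -0.01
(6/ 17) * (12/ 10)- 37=-3109/ 85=-36.58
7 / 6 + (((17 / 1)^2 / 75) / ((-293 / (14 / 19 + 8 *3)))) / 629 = 2402023 / 2059790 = 1.17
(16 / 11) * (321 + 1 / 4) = 5140 / 11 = 467.27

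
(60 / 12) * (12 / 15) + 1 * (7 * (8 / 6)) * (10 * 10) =2812 / 3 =937.33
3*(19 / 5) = 57 / 5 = 11.40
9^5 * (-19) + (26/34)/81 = -1544898974/1377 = -1121930.99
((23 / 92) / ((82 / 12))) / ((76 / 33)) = 99 / 6232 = 0.02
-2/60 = -1/30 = -0.03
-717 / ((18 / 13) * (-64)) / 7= 3107 / 2688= 1.16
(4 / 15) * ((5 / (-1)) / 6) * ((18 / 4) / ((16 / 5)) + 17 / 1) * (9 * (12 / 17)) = -1767 / 68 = -25.99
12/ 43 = 0.28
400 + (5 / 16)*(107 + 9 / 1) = 1745 / 4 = 436.25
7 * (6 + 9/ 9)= 49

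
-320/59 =-5.42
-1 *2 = -2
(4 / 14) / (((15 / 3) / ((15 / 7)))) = 6 / 49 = 0.12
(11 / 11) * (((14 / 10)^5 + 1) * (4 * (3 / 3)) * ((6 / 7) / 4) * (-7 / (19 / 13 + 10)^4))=-3415667112 / 1540263753125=-0.00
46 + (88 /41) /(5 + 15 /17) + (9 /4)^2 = 843409 /16400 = 51.43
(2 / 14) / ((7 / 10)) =10 / 49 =0.20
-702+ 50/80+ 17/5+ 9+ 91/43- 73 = -1306957/1720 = -759.86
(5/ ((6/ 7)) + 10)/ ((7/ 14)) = 95/ 3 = 31.67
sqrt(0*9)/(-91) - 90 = -90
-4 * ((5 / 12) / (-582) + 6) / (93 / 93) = -41899 / 1746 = -24.00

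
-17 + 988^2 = 976127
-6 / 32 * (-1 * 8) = 3 / 2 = 1.50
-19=-19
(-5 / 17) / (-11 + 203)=-5 / 3264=-0.00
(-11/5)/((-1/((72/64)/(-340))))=-99/13600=-0.01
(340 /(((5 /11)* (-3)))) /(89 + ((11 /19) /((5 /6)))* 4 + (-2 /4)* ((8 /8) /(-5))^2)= -710600 /261513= -2.72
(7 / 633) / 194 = 7 / 122802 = 0.00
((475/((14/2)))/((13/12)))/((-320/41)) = -11685/1456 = -8.03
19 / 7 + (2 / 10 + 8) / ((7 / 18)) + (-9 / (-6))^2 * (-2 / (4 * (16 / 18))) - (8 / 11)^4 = 104265531 / 4685120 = 22.25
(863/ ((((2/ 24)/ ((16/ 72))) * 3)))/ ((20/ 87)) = 50054/ 15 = 3336.93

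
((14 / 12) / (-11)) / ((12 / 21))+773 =204023 / 264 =772.81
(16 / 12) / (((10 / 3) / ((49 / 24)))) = 49 / 60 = 0.82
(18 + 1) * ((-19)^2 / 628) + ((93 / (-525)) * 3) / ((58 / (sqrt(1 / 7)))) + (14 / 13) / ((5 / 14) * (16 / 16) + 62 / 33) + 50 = 517842015 / 8433412 - 93 * sqrt(7) / 71050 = 61.40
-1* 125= -125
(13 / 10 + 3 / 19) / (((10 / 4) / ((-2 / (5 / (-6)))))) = 1.40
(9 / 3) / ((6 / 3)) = 3 / 2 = 1.50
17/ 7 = 2.43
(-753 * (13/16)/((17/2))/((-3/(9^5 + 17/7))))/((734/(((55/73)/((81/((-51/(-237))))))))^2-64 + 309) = 8670214374250/822924706428920543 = 0.00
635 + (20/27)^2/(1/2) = 463715/729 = 636.10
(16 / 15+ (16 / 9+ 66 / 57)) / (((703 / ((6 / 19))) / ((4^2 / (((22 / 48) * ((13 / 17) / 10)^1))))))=29785088 / 36290969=0.82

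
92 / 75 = 1.23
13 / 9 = 1.44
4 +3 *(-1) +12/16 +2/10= 39/20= 1.95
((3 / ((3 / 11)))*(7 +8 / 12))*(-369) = -31119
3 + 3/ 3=4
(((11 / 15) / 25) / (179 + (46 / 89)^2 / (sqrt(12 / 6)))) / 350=123539472529 / 263854750051331250-46092299 * sqrt(2) / 131927375025665625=0.00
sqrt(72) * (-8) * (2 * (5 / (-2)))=240 * sqrt(2)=339.41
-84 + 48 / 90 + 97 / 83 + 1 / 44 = -82.28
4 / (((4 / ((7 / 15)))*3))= 7 / 45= 0.16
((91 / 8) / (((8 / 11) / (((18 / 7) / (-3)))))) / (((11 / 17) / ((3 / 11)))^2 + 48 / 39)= -14505777 / 7422368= -1.95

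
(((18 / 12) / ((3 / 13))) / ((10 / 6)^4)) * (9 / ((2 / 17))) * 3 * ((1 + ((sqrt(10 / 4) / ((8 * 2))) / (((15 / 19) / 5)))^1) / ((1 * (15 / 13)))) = 13264641 * sqrt(10) / 400000 + 2094417 / 12500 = 272.42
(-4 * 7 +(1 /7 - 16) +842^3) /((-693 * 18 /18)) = -4178633509 /4851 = -861396.31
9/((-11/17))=-153/11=-13.91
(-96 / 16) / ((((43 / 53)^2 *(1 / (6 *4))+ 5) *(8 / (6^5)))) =-393170112 / 338929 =-1160.04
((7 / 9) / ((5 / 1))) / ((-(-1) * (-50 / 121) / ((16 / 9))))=-6776 / 10125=-0.67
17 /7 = 2.43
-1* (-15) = 15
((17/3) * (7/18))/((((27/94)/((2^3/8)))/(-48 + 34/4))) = -441847/1458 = -303.05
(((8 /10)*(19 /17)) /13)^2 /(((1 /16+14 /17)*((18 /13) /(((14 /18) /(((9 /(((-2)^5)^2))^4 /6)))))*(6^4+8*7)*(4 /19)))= 422326814275272704 /39862986400575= 10594.46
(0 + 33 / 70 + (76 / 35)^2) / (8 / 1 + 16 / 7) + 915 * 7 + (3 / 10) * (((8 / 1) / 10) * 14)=161503379 / 25200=6408.86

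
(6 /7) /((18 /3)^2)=0.02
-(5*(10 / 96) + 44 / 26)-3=-5.21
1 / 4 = 0.25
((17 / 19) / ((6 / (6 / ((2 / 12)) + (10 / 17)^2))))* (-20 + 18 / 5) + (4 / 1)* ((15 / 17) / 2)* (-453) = -4303814 / 4845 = -888.30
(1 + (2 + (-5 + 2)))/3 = 0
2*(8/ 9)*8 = 128/ 9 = 14.22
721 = 721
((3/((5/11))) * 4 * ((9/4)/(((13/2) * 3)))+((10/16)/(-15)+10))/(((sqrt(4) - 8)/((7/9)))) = -142009/84240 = -1.69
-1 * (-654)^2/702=-23762/39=-609.28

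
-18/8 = -9/4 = -2.25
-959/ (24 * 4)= -959/ 96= -9.99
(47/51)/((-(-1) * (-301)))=-0.00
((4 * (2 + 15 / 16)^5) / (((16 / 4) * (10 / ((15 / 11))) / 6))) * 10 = 10320525315 / 5767168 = 1789.53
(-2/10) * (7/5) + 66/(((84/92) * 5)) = 2481/175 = 14.18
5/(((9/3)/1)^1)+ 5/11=70/33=2.12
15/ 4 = 3.75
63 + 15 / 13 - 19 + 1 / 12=7057 / 156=45.24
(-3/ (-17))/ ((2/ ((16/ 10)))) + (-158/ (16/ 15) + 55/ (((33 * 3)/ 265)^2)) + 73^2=3377839081/ 605880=5575.10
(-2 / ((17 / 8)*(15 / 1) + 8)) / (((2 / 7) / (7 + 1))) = -448 / 319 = -1.40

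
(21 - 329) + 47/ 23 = -7037/ 23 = -305.96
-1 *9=-9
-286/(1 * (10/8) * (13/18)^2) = -28512/65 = -438.65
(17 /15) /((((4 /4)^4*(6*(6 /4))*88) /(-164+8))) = -221 /990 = -0.22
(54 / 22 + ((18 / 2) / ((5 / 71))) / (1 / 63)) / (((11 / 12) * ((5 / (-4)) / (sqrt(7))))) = -18596.51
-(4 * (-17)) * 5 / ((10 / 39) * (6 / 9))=1989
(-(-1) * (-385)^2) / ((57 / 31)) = 4594975 / 57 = 80613.60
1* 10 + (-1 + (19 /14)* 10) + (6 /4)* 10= 263 /7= 37.57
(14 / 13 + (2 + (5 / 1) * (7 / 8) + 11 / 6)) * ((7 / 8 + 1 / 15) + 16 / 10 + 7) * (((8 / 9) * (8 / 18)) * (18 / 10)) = 663413 / 10530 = 63.00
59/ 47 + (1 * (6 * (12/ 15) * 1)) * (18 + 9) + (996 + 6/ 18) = 794668/ 705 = 1127.19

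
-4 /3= -1.33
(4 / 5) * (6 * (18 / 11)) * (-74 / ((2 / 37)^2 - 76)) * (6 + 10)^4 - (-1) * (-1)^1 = 39835060621 / 79475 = 501227.56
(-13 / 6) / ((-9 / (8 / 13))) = 4 / 27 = 0.15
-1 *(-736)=736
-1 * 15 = -15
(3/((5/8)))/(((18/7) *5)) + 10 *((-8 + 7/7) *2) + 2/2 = -10397/75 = -138.63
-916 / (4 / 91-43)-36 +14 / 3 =-13042 / 1303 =-10.01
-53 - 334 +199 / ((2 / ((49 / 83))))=-54491 / 166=-328.26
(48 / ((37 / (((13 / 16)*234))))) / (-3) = -3042 / 37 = -82.22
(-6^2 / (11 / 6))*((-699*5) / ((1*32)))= 94365 / 44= 2144.66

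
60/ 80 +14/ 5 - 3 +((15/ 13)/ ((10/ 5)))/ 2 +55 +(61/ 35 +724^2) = 477052559/ 910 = 524233.58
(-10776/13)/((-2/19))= 102372/13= 7874.77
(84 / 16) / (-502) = -21 / 2008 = -0.01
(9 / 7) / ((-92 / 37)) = -333 / 644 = -0.52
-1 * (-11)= 11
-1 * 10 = -10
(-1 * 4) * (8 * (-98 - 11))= 3488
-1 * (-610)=610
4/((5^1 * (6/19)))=38/15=2.53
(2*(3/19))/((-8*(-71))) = 3/5396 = 0.00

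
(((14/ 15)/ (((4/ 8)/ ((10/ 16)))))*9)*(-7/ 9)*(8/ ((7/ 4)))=-112/ 3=-37.33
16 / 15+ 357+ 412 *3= 23911 / 15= 1594.07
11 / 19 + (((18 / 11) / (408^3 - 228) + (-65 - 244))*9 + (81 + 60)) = -6244285382933 / 2365778426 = -2639.42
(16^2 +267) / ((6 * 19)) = 523 / 114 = 4.59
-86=-86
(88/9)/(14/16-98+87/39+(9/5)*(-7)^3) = -45760/3333537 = -0.01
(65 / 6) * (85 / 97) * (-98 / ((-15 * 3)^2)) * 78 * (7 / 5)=-1970878 / 39285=-50.17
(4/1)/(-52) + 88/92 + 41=12522/299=41.88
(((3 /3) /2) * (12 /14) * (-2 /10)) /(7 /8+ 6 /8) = -24 /455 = -0.05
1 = 1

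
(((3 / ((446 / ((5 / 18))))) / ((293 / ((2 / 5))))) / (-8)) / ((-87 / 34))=17 / 136427832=0.00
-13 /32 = -0.41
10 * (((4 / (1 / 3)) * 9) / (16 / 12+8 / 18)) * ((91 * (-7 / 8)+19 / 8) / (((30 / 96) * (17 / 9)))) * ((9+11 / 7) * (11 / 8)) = -275043681 / 238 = -1155645.72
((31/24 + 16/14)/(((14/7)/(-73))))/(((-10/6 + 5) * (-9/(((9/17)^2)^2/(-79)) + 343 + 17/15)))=-53217/18755296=-0.00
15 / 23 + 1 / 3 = 68 / 69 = 0.99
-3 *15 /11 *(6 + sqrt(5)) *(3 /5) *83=-13446 /11 - 2241 *sqrt(5) /11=-1677.91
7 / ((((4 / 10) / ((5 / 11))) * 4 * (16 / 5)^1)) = 875 / 1408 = 0.62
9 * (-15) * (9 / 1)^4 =-885735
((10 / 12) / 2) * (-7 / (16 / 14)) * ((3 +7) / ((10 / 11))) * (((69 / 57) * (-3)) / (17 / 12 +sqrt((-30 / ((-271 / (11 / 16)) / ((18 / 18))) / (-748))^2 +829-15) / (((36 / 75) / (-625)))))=-17847805937500 * sqrt(17691342321889) / 27354777313401069641953-2862740097472640 / 27354777313401069641953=-0.00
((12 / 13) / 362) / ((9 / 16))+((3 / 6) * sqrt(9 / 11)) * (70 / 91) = 32 / 7059+15 * sqrt(11) / 143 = 0.35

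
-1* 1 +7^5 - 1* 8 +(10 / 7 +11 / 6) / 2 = 1411169 / 84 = 16799.63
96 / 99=32 / 33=0.97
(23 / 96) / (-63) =-23 / 6048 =-0.00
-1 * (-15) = 15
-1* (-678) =678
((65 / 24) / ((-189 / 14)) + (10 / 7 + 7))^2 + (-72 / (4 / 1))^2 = 391.70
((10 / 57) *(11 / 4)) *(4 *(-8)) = -880 / 57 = -15.44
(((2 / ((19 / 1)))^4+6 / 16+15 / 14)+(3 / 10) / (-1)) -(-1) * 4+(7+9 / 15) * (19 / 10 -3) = -586291779 / 182449400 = -3.21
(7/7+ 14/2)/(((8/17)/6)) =102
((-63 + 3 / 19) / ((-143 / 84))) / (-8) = -12537 / 2717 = -4.61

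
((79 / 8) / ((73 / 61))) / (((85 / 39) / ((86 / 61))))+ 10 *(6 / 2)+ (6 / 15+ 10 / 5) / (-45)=13136389 / 372300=35.28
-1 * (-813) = 813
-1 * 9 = -9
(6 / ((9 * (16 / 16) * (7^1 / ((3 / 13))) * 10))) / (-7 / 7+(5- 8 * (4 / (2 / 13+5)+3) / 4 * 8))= -67 / 1719900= -0.00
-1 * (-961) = 961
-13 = -13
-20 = -20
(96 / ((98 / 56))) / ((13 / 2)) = 768 / 91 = 8.44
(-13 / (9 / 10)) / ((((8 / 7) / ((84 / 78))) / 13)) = -3185 / 18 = -176.94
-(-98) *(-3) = -294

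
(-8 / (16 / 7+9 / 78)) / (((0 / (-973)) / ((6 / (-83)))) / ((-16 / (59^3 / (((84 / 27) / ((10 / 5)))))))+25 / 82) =-119392 / 10925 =-10.93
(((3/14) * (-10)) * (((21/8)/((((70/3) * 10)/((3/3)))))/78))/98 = -9/2853760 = -0.00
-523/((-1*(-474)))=-523/474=-1.10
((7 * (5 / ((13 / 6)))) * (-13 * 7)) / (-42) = 35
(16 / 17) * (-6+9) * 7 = 336 / 17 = 19.76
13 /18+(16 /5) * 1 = 353 /90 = 3.92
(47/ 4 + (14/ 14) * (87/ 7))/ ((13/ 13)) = 24.18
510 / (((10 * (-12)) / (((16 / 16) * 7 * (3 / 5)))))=-357 / 20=-17.85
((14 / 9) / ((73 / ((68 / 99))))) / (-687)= -952 / 44684541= -0.00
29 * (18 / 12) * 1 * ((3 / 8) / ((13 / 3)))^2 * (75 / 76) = 528525 / 1644032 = 0.32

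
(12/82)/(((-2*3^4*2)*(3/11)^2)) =-121/19926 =-0.01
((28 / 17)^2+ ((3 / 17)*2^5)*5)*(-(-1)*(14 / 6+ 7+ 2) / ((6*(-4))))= -2236 / 153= -14.61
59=59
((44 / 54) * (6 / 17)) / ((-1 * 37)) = -44 / 5661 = -0.01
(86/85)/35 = 86/2975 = 0.03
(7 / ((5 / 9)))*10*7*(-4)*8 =-28224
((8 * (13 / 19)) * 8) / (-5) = -832 / 95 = -8.76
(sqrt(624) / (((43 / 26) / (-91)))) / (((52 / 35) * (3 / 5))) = -31850 * sqrt(39) / 129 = -1541.89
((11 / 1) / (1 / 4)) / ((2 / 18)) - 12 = 384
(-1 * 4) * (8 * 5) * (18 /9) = -320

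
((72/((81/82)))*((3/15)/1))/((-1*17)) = -656/765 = -0.86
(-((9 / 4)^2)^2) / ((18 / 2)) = -729 / 256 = -2.85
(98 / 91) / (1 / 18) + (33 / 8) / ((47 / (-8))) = 11415 / 611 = 18.68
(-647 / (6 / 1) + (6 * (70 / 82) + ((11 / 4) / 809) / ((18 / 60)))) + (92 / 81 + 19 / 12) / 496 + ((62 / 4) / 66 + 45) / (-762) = -765162932031539 / 7446556193472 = -102.75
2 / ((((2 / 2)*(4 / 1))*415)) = 1 / 830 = 0.00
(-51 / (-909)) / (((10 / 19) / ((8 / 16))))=323 / 6060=0.05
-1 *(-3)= 3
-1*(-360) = 360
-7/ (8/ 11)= -77/ 8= -9.62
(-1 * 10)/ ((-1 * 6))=5/ 3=1.67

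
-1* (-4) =4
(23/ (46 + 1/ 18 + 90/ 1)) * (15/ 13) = 6210/ 31837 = 0.20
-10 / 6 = -5 / 3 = -1.67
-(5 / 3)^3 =-125 / 27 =-4.63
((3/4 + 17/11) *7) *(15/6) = 3535/88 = 40.17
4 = 4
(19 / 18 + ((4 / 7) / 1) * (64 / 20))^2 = 3301489 / 396900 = 8.32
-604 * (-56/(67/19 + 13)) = 321328/157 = 2046.68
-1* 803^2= -644809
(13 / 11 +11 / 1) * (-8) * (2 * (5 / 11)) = -10720 / 121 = -88.60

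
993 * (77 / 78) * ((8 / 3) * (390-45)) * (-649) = -7608888980 / 13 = -585299152.31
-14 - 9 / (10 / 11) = -239 / 10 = -23.90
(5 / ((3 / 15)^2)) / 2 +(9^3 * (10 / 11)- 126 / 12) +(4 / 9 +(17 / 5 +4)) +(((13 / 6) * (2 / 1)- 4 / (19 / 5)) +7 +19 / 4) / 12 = 108921077 / 150480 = 723.82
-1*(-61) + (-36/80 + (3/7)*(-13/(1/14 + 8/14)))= 3113/60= 51.88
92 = 92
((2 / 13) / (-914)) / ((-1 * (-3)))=-1 / 17823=-0.00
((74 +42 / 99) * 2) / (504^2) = 0.00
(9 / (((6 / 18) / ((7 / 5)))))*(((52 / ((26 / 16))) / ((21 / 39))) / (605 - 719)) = -1872 / 95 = -19.71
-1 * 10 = -10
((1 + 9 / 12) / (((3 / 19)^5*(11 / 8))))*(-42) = -485315404 / 891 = -544686.20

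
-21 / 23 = -0.91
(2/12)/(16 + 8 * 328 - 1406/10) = 5/74982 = 0.00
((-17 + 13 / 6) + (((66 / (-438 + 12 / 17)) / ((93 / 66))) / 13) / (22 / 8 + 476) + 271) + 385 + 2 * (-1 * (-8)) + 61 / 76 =15938339973663 / 24223532060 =657.97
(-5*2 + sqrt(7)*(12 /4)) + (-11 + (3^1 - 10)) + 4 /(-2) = -30 + 3*sqrt(7) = -22.06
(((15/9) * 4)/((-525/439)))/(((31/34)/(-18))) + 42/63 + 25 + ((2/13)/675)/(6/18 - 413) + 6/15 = 53480884838/392894775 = 136.12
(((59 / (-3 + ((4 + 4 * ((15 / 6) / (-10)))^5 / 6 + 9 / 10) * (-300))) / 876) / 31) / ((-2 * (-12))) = -59 / 8096615712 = -0.00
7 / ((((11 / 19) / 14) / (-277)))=-515774 / 11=-46888.55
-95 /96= -0.99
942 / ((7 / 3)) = 2826 / 7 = 403.71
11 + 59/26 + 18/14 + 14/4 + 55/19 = 36222/1729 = 20.95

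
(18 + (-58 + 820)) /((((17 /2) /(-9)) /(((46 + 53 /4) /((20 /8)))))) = -332748 /17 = -19573.41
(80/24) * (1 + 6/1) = 70/3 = 23.33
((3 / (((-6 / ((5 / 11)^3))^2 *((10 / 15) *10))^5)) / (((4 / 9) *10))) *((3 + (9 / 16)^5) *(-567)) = -12034234464168548583984375 / 153486565539052170797353197517736613257412608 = -0.00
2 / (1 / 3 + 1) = 3 / 2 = 1.50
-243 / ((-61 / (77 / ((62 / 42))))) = 392931 / 1891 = 207.79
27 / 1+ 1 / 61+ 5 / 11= 18433 / 671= 27.47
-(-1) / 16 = 1 / 16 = 0.06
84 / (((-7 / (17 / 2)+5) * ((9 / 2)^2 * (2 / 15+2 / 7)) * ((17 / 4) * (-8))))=-490 / 7029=-0.07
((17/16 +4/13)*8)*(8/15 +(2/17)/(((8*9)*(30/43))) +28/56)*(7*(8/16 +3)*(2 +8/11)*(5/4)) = 442574125/466752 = 948.20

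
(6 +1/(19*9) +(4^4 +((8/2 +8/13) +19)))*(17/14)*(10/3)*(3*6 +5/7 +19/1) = 4749321280/108927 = 43600.96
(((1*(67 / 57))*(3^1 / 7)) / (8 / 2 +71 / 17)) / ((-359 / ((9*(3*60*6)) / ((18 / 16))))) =-9840960 / 6636833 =-1.48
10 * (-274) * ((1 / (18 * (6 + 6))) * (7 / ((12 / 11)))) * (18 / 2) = -52745 / 72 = -732.57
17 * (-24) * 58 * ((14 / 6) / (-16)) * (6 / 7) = 2958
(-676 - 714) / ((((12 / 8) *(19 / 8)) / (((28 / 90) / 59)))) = -62272 / 30267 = -2.06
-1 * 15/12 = -5/4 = -1.25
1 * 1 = 1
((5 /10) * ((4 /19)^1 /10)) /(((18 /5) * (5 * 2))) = 1 /3420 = 0.00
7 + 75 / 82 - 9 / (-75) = 16471 / 2050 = 8.03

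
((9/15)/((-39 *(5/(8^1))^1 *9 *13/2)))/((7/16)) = -256/266175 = -0.00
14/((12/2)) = 7/3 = 2.33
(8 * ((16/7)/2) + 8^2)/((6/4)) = 1024/21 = 48.76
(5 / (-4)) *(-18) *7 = 157.50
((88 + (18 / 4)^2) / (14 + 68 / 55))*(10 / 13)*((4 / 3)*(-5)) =-595375 / 16341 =-36.43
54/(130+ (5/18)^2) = 17496/42145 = 0.42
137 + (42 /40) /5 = 13721 /100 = 137.21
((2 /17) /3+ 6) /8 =77 /102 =0.75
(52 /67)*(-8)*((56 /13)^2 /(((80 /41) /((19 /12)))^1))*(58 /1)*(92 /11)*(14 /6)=-45624422144 /431145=-105821.53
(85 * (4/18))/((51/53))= 530/27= 19.63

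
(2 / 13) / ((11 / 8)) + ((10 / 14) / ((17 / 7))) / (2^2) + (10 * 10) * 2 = 1946603 / 9724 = 200.19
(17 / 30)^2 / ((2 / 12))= 1.93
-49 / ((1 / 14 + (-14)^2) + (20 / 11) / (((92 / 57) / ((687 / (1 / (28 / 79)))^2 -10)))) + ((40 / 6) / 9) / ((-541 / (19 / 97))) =-699103638887554 / 699220251860723325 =-0.00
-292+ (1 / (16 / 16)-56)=-347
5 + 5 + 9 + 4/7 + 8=193/7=27.57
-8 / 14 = -4 / 7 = -0.57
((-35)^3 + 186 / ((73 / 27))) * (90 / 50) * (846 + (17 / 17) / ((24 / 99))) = -191269127277 / 2920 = -65503125.78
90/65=18/13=1.38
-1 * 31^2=-961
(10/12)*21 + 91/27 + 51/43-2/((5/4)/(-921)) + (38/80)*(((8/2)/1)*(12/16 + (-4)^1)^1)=69171517/46440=1489.48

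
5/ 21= 0.24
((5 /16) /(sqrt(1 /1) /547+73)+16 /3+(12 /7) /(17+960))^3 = 342873911723853733812712385765875 /2252499538384369606883260760064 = 152.22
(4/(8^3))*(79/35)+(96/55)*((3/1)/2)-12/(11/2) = 22373/49280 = 0.45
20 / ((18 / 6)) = 20 / 3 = 6.67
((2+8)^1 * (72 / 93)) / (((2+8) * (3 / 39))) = 312 / 31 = 10.06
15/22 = 0.68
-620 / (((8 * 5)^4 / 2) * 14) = -31 / 896000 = -0.00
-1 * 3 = -3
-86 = -86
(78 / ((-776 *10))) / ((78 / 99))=-99 / 7760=-0.01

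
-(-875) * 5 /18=4375 /18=243.06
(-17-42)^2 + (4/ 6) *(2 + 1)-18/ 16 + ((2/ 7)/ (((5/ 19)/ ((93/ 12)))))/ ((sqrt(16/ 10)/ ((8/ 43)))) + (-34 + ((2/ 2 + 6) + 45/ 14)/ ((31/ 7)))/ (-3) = 3493.68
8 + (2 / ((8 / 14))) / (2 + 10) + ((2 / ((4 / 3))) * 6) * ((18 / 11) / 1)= 6077 / 264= 23.02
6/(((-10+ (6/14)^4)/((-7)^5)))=242121642/23929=10118.34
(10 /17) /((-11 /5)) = -50 /187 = -0.27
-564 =-564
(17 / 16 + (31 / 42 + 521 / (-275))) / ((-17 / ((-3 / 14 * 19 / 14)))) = -164939 / 102625600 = -0.00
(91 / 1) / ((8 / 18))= 819 / 4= 204.75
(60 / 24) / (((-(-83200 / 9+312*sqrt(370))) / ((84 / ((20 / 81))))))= 413343*sqrt(370) / 77016160+76545 / 481351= 0.26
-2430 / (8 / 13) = -15795 / 4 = -3948.75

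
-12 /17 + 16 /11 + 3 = 701 /187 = 3.75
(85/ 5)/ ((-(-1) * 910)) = 17/ 910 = 0.02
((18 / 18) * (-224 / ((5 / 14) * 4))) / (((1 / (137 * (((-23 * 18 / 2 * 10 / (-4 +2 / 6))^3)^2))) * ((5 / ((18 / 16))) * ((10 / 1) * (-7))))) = 3960050321461435375608000 / 1771561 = 2235345168166061104.08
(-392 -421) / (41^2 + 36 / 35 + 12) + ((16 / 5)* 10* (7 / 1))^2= 2974956761 / 59291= 50175.52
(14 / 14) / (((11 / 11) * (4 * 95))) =1 / 380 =0.00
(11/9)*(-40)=-440/9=-48.89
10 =10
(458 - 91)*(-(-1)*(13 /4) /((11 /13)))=62023 /44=1409.61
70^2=4900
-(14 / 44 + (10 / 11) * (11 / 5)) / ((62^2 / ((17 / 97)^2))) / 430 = -14739 / 342151134160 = -0.00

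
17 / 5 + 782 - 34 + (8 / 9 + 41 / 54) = 203323 / 270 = 753.05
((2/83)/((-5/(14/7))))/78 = -2/16185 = -0.00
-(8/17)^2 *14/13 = -896/3757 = -0.24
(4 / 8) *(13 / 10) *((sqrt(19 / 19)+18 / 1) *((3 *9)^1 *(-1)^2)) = 6669 / 20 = 333.45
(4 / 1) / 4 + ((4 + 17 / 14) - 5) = 17 / 14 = 1.21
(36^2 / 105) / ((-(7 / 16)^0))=-12.34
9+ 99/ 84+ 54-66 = -51/ 28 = -1.82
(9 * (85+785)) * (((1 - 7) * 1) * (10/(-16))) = 58725/2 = 29362.50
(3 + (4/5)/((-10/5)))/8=13/40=0.32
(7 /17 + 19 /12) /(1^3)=407 /204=2.00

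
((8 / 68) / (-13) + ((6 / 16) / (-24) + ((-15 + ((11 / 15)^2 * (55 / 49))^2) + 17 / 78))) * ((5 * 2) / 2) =-993179109541 / 13753696320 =-72.21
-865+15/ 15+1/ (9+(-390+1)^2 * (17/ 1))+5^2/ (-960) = -213377050973/ 246956736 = -864.03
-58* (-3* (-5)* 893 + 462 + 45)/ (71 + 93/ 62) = -55608/ 5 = -11121.60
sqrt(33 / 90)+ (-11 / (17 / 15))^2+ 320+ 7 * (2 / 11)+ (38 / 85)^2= sqrt(330) / 30+ 33035909 / 79475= 416.28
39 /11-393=-4284 /11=-389.45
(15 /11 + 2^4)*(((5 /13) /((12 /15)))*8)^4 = 1193750000 /314171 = 3799.68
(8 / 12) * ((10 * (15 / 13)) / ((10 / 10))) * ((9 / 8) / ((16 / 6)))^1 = 675 / 208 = 3.25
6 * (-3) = -18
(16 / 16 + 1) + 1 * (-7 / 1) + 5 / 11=-50 / 11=-4.55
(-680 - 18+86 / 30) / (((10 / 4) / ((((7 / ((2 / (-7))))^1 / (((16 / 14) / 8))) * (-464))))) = -1659477904 / 75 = -22126372.05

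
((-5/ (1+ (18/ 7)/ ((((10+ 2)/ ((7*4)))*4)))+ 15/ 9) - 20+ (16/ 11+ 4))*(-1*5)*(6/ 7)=4910/ 77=63.77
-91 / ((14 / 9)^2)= -1053 / 28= -37.61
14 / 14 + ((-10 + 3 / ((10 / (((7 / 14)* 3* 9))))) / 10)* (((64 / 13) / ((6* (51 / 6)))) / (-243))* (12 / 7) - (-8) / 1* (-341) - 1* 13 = -216391468 / 78975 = -2740.00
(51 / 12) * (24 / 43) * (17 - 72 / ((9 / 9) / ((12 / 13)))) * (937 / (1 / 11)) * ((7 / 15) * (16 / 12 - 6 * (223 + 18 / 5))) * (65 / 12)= 4151982813.67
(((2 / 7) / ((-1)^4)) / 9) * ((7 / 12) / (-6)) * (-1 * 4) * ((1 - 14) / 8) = -13 / 648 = -0.02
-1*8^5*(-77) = 2523136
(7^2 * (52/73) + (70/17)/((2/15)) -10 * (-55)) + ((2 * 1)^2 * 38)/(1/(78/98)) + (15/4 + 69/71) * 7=13294584071/17269756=769.82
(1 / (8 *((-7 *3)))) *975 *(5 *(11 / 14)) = -17875 / 784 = -22.80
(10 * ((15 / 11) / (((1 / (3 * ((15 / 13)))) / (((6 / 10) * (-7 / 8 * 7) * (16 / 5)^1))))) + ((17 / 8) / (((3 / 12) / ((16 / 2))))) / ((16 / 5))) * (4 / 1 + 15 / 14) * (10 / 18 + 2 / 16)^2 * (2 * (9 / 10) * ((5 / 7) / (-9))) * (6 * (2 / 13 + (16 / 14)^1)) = 8954217895 / 6424704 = 1393.72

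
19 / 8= 2.38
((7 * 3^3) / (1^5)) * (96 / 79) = 18144 / 79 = 229.67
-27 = -27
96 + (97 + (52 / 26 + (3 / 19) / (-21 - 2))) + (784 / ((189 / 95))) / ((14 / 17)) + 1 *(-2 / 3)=7938898 / 11799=672.84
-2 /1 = -2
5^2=25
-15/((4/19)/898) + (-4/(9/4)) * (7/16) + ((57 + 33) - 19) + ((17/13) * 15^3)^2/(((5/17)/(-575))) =-115841825514899/3042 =-38080810491.42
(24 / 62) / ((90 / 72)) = 48 / 155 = 0.31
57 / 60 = 19 / 20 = 0.95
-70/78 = -35/39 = -0.90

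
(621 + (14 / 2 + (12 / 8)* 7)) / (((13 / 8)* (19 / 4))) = 20432 / 247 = 82.72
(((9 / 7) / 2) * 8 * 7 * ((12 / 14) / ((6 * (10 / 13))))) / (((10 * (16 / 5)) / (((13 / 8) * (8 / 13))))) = 117 / 560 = 0.21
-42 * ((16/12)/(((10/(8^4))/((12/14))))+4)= -99144/5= -19828.80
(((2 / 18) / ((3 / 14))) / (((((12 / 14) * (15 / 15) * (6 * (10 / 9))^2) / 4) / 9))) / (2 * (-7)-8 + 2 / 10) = -0.02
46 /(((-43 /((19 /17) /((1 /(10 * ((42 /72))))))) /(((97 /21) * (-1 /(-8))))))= -211945 /52632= -4.03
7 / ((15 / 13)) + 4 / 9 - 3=158 / 45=3.51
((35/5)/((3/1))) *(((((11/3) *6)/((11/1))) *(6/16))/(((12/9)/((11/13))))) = 231/208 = 1.11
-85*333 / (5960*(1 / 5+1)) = -3.96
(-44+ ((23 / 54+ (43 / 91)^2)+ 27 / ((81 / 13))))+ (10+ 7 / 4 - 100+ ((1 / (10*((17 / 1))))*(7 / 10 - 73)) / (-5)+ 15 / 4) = -234581979599 / 1900489500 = -123.43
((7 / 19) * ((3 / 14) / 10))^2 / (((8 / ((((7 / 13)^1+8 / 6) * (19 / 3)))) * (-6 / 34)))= -1241 / 2371200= -0.00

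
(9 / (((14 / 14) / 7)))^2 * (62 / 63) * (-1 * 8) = -31248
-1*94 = -94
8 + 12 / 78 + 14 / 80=4331 / 520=8.33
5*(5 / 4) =25 / 4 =6.25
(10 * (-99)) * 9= -8910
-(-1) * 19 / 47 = 19 / 47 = 0.40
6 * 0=0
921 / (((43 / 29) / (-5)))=-3105.70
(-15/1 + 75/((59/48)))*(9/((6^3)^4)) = 905/4756672512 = 0.00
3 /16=0.19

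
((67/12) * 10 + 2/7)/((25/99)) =222.23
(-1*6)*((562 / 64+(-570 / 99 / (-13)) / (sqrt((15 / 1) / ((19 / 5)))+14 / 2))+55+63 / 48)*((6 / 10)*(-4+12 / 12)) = 861453261 / 1224080 - 855*sqrt(57) / 30602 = 703.54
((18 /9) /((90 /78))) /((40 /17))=221 /300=0.74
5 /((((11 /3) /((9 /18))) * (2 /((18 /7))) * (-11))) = -135 /1694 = -0.08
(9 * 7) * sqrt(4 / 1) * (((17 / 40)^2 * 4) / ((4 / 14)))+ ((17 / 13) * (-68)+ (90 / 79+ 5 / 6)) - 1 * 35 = 242378569 / 1232400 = 196.67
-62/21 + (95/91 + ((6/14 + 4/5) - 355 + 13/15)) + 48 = -27920/91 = -306.81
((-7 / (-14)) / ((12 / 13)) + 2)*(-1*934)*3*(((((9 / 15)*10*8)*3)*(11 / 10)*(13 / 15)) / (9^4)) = -8147282 / 54675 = -149.01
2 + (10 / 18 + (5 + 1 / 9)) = 23 / 3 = 7.67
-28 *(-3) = 84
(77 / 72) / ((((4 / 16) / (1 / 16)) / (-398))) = -15323 / 144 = -106.41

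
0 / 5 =0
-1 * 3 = -3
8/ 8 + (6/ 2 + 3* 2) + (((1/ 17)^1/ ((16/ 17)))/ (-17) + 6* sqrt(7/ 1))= 2719/ 272 + 6* sqrt(7)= 25.87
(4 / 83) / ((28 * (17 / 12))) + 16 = 158044 / 9877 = 16.00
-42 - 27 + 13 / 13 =-68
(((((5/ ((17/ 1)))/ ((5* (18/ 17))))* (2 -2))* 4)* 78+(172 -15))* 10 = 1570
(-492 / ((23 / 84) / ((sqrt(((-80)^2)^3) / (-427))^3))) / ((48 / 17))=280649269248000000000 / 255807587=1097110811056.59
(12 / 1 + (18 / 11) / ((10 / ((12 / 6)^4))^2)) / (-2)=-2226 / 275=-8.09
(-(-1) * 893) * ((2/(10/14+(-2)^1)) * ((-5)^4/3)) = -7813750/27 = -289398.15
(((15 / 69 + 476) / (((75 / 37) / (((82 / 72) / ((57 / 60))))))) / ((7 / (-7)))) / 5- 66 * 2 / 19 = -2073889 / 32775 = -63.28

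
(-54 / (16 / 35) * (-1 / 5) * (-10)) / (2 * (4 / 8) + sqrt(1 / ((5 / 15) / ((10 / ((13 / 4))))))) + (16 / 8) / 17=209701 / 7276- 945 * sqrt(390) / 214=-58.39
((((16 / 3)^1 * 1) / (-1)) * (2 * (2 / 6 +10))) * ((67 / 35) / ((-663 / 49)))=465248 / 29835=15.59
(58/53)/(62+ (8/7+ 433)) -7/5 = -1286453/920345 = -1.40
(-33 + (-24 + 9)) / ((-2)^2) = -12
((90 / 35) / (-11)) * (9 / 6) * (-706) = 19062 / 77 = 247.56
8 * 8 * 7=448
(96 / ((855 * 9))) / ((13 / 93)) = 992 / 11115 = 0.09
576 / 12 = 48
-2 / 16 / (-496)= 1 / 3968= 0.00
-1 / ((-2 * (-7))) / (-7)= 1 / 98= 0.01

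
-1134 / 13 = -87.23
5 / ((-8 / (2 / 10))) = -1 / 8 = -0.12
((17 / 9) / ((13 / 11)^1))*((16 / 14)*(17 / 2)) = 12716 / 819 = 15.53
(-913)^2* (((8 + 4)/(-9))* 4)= -13337104/3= -4445701.33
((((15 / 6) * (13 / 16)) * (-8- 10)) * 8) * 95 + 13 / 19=-1055899 / 38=-27786.82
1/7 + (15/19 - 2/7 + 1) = 1.65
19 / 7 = 2.71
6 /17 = 0.35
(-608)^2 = 369664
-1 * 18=-18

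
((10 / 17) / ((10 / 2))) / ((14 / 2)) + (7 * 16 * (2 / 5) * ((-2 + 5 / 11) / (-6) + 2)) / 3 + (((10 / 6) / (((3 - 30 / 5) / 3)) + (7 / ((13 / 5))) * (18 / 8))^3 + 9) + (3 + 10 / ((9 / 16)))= 3681698854853 / 24847542720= 148.17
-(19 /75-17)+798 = 61106 /75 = 814.75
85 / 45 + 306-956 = -5833 / 9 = -648.11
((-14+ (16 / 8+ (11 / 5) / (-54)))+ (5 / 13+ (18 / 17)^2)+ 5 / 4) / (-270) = 18837259 / 547770600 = 0.03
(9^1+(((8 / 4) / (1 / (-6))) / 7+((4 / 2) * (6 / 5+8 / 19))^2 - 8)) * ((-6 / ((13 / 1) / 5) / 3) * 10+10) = 3713538 / 164255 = 22.61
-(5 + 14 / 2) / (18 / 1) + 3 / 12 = -5 / 12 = -0.42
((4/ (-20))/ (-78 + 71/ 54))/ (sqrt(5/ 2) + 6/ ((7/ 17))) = 77112/ 425756915- 2646 * sqrt(10)/ 425756915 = 0.00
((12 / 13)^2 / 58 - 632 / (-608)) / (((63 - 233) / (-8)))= 392651 / 7915115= 0.05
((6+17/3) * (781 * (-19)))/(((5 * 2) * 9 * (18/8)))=-207746/243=-854.92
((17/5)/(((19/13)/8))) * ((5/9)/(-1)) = -1768/171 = -10.34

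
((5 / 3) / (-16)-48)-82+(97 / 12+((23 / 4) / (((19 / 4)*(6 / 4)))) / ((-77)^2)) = -219932057 / 1802416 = -122.02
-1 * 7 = -7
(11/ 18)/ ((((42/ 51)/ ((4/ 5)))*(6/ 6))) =187/ 315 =0.59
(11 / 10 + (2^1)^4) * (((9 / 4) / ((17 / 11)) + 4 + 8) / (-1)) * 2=-31293 / 68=-460.19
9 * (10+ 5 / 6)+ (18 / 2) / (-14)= 678 / 7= 96.86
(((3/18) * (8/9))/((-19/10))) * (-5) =200/513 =0.39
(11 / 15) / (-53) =-11 / 795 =-0.01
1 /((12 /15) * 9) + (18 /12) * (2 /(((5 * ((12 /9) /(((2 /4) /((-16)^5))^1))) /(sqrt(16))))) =13107119 /94371840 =0.14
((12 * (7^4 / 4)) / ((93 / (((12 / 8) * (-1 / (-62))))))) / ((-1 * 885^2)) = -2401 / 1003572300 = -0.00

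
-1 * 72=-72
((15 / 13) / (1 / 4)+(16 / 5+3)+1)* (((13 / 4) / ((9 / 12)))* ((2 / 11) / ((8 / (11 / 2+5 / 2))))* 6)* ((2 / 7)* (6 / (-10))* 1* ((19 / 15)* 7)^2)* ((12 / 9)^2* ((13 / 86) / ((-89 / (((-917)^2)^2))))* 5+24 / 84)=8036042156518.42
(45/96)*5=75/32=2.34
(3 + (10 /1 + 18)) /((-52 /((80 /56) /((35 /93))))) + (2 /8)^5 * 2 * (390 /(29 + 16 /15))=-2.24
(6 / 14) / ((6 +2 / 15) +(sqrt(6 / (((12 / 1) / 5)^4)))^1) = 1589760 / 22641857 -45000*sqrt(6) / 22641857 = 0.07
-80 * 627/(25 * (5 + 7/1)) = -836/5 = -167.20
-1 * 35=-35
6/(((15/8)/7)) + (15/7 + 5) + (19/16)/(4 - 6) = 32423/1120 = 28.95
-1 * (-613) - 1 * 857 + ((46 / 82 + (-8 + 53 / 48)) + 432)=357517 / 1968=181.67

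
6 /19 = 0.32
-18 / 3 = -6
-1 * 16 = -16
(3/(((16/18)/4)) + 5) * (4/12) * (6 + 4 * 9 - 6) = 222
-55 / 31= -1.77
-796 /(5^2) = -796 /25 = -31.84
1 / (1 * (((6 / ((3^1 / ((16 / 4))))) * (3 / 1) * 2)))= 0.02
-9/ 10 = -0.90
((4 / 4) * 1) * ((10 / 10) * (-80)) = -80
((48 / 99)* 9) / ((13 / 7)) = 336 / 143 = 2.35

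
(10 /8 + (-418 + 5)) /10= -1647 /40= -41.18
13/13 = 1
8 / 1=8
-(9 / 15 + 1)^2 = -64 / 25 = -2.56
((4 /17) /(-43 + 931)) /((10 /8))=2 /9435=0.00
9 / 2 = 4.50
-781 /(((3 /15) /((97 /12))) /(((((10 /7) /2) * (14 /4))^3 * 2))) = -47348125 /48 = -986419.27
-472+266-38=-244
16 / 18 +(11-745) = -733.11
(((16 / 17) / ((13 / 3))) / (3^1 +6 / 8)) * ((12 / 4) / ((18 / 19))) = 608 / 3315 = 0.18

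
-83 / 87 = -0.95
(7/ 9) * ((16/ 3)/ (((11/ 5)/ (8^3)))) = 286720/ 297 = 965.39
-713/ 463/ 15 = -713/ 6945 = -0.10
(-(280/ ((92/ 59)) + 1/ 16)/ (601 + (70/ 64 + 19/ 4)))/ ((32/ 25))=-1652575/ 7146192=-0.23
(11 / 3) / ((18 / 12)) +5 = 67 / 9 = 7.44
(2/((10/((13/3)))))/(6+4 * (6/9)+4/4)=13/145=0.09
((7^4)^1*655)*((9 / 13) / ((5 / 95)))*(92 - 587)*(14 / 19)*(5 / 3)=-163477487250 / 13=-12575191326.92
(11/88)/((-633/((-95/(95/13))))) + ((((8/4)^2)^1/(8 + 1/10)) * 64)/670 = 455645/9160776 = 0.05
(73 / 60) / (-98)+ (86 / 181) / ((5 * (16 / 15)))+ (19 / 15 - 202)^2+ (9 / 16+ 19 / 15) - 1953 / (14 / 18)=37784.78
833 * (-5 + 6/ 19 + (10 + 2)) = 115787/ 19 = 6094.05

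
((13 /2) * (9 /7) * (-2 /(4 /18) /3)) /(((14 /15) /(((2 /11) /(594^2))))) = -65 /4695768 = -0.00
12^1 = 12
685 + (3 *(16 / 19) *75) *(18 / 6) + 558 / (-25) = 584773 / 475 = 1231.10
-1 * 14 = -14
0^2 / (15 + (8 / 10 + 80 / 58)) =0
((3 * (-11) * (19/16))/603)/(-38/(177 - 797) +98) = -32395/48881592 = -0.00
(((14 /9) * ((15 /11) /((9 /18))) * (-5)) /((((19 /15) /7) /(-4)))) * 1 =98000 /209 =468.90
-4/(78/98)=-196/39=-5.03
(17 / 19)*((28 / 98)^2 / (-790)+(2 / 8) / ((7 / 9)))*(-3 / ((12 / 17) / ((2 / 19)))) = -7189453 / 55897240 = -0.13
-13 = -13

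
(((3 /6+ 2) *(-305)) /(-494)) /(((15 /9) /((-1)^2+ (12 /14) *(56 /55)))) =18849 /10868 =1.73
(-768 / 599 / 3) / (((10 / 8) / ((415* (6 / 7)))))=-509952 / 4193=-121.62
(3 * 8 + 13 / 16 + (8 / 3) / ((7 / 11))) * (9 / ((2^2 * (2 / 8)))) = 29235 / 112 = 261.03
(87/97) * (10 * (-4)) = -3480/97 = -35.88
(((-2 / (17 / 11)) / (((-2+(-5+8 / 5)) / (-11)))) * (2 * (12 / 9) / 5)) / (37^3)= -1936 / 69749181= -0.00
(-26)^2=676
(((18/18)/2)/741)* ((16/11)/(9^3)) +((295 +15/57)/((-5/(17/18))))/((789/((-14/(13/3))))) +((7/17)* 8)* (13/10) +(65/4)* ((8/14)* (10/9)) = 13787934303256/929846232315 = 14.83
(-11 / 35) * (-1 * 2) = 22 / 35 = 0.63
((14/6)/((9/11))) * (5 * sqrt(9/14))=55 * sqrt(14)/18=11.43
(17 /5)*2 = 6.80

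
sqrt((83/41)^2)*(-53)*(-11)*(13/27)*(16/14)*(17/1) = 85551752/7749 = 11040.36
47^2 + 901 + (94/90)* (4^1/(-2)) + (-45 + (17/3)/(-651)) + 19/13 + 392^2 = 19895882161/126945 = 156728.36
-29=-29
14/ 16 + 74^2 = 43815/ 8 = 5476.88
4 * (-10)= -40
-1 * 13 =-13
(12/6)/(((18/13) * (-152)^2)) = 13/207936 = 0.00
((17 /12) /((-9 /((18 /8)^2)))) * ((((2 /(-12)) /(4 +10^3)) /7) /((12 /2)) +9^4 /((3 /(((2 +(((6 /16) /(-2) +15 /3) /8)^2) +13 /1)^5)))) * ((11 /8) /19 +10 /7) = -948283224279428461267244532354138181795 /423754491680049240261770870784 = -2237812797.03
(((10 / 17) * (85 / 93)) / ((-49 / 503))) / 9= -25150 / 41013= -0.61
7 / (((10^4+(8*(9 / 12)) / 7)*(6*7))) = 7 / 420036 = 0.00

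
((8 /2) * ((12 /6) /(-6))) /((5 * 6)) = -0.04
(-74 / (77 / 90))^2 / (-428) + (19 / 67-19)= -1538497662 / 42505001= -36.20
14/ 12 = 7/ 6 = 1.17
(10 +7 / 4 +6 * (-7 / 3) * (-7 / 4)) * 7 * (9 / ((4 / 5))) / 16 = 45675 / 256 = 178.42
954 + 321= 1275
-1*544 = -544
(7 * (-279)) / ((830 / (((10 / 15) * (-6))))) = 3906 / 415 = 9.41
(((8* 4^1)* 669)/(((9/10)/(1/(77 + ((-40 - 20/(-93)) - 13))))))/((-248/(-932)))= 2078360/563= 3691.58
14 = 14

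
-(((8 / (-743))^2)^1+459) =-253390555 / 552049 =-459.00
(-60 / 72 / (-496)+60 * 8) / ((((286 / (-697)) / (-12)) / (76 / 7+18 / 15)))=42016600699 / 248248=169252.52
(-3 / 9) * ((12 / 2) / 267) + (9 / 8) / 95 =883 / 202920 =0.00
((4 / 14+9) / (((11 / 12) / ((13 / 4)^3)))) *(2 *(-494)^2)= 26137170735 / 154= 169721887.89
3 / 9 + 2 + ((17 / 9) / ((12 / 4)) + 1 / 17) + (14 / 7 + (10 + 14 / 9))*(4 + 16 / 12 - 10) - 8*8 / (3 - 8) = -108869 / 2295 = -47.44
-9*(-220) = 1980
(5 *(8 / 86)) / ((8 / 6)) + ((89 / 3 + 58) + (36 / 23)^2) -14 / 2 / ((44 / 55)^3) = 335389925 / 4367424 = 76.79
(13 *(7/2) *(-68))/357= -26/3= -8.67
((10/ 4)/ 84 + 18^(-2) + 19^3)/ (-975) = -31112573/ 4422600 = -7.03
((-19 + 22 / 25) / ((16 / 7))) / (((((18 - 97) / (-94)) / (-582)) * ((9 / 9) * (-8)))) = -43369767 / 63200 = -686.23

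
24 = 24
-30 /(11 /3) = -90 /11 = -8.18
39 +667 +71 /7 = 716.14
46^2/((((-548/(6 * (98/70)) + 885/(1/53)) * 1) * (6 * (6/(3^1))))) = 3703/983635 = 0.00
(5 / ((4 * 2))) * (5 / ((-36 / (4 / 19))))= -25 / 1368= -0.02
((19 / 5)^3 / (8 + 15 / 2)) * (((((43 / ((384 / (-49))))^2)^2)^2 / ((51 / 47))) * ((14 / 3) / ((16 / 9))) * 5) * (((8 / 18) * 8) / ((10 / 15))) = 876542515238958120577267899655811 / 4671557322233614014873600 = 187633899.10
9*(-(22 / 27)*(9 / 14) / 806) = -33 / 5642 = -0.01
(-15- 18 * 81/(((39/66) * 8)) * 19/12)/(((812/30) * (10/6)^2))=-1413369/211120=-6.69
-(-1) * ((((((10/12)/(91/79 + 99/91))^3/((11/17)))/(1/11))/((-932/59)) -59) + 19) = -33664368856721581715/840444676068208896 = -40.06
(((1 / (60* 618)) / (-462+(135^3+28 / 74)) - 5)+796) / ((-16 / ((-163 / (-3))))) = -435136337374579831 / 161995332412800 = -2686.10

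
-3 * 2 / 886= -3 / 443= -0.01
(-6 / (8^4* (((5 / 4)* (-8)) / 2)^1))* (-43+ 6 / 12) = -51 / 4096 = -0.01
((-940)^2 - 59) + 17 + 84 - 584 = 883058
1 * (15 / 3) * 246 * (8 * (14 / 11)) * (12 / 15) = 110208 / 11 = 10018.91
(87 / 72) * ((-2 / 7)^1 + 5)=319 / 56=5.70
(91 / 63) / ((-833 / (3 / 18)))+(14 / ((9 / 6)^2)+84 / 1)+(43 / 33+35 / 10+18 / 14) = 23827358 / 247401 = 96.31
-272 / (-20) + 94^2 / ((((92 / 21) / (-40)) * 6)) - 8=-1545656 / 115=-13440.49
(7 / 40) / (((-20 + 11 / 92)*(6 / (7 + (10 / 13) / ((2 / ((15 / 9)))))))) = -0.01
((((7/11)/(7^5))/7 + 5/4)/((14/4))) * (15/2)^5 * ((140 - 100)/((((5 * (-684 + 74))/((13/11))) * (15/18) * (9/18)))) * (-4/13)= 84234947625/868367269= 97.00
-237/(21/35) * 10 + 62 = -3888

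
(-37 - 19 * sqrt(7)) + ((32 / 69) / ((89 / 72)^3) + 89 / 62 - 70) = -105875667071 / 1005285794 - 19 * sqrt(7) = -155.59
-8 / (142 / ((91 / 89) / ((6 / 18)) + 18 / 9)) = -1804 / 6319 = -0.29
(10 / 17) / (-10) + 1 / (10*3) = -13 / 510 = -0.03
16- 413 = -397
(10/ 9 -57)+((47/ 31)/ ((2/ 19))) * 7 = 25073/ 558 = 44.93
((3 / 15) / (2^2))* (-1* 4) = -1 / 5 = -0.20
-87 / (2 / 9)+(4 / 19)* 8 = -14813 / 38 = -389.82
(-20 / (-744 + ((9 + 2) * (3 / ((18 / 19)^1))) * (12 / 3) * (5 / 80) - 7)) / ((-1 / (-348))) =33408 / 3563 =9.38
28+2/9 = 254/9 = 28.22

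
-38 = -38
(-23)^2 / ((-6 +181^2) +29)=529 / 32784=0.02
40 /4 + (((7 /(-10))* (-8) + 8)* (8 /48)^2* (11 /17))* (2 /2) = 461 /45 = 10.24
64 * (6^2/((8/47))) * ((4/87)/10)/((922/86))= 388032/66845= 5.80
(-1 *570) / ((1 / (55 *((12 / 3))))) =-125400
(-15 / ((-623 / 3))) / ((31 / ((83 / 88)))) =3735 / 1699544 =0.00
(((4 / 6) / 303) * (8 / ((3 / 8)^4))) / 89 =65536 / 6552981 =0.01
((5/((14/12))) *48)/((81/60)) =3200/21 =152.38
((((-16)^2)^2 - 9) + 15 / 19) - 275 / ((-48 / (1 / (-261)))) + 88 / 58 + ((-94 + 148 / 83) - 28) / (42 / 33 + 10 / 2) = 29768000712547 / 454403088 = 65510.12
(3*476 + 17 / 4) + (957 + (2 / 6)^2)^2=297268033 / 324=917493.93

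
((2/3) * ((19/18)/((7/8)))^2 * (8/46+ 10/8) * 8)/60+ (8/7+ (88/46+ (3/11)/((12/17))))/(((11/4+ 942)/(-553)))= -312613917811/170761918635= -1.83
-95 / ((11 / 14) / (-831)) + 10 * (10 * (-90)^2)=10015230 / 11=910475.45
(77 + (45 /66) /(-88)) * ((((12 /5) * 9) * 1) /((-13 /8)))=-8049078 /7865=-1023.40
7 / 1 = 7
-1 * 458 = -458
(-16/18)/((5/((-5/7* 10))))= 80/63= 1.27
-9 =-9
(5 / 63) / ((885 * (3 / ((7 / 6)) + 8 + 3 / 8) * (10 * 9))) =4 / 43942905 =0.00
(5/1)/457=5/457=0.01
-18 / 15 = -6 / 5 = -1.20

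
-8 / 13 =-0.62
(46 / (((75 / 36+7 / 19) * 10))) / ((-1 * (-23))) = 228 / 2795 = 0.08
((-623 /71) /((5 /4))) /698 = -1246 /123895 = -0.01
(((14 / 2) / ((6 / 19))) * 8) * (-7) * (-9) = 11172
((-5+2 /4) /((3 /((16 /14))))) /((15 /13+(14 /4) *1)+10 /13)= -104 /329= -0.32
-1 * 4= -4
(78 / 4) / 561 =13 / 374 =0.03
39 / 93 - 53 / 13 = -1474 / 403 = -3.66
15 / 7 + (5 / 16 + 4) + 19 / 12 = 2701 / 336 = 8.04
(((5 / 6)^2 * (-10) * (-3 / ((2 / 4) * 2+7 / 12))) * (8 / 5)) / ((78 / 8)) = 1600 / 741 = 2.16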